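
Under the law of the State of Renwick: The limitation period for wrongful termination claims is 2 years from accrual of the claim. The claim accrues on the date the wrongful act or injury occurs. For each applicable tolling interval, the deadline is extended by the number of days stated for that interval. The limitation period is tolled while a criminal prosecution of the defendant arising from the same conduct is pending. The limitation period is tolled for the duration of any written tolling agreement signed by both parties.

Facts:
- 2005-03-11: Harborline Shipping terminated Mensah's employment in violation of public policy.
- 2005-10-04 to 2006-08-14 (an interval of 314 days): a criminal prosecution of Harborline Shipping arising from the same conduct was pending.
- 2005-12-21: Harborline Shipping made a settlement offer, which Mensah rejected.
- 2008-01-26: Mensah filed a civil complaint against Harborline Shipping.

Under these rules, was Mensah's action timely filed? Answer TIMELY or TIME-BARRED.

TIME-BARRED

The claim accrued on 2005-03-11, the date of the act.
2 years from 2005-03-11 is 2007-03-11.
The pending criminal prosecution from 2005-10-04 to 2006-08-14 tolled the period for 314 days, extending the deadline to 2008-01-19.
Nothing else in the chronology tolls or restarts the period.
Mensah filed on 2008-01-26, after the 2008-01-19 deadline, so the action is time-barred.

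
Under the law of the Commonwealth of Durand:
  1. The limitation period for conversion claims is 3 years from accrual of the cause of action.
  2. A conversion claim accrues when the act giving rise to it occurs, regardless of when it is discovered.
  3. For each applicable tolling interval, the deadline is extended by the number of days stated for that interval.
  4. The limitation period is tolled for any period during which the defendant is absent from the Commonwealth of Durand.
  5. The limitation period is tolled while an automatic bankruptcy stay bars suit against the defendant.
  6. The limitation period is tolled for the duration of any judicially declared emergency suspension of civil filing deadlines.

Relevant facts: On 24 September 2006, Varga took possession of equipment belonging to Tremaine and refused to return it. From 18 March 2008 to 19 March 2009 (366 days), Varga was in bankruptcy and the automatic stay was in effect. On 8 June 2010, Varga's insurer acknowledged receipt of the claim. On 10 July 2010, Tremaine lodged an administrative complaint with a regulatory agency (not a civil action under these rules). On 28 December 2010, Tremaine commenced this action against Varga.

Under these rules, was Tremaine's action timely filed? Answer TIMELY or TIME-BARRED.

TIME-BARRED

The cause of action accrued on 24 September 2006, the date of the act.
The untolled deadline — 3 years after 24 September 2006 — is 24 September 2009.
Because the automatic bankruptcy stay ran from 18 March 2008 to 19 March 2009, the deadline is extended by 366 days to 25 September 2010.
The other events in the timeline have no effect on the limitation period under the stated rules.
Tremaine filed on 28 December 2010, after the 25 September 2010 deadline, so the action is time-barred.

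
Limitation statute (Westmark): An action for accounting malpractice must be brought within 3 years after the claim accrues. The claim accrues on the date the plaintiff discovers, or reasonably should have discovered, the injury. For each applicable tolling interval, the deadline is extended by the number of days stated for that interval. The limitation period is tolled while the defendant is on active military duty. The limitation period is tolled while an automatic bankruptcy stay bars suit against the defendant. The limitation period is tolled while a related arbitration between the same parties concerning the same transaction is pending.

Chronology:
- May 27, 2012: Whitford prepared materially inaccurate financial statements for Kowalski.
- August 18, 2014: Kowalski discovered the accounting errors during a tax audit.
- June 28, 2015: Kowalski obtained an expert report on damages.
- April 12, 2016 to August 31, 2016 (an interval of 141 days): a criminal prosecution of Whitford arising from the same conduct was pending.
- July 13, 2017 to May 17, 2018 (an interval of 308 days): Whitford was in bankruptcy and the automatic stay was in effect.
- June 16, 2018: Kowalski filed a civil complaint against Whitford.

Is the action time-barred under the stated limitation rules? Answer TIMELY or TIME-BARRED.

Under the discovery rule, the claim accrued on August 18, 2014, when Kowalski discovered the injury — not on the May 27, 2012 date of the underlying act.
Adding the 3 years base period to August 18, 2014 gives a deadline of August 18, 2017, before any tolling.
The automatic bankruptcy stay from July 13, 2017 to May 17, 2018 tolled the period for 308 days, extending the deadline to June 22, 2018.
No stated provision tolls the period for a criminal prosecution, so the interval from April 12, 2016 to August 31, 2016 has no effect on the deadline.
Nothing else in the chronology tolls or restarts the period.
The June 16, 2018 filing precedes the June 22, 2018 deadline; the claim is timely.

TIMELY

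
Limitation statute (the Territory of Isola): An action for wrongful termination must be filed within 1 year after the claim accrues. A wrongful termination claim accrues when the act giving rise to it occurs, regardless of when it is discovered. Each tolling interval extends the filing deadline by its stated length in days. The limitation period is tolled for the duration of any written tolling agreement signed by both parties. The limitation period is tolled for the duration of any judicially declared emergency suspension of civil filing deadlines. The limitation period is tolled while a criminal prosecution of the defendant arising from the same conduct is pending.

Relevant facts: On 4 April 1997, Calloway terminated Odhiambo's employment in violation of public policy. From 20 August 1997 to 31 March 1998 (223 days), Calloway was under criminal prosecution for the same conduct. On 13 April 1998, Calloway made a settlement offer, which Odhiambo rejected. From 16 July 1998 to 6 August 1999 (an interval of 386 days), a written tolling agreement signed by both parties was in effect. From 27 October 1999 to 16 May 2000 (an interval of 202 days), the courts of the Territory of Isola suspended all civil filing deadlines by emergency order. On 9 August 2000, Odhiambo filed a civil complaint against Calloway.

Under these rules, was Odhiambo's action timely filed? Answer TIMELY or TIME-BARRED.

TIME-BARRED

The claim accrued on 4 April 1997, when the wrongful act occurred.
Adding the 1 year base period to 4 April 1997 gives a deadline of 4 April 1998, before any tolling.
The pending criminal prosecution from 20 August 1997 to 31 March 1998 tolled the period for 223 days, extending the deadline to 13 November 1998.
The period was tolled for 386 days by the written tolling agreement (16 July 1998 to 6 August 1999), pushing the deadline to 4 December 1999.
Because the emergency suspension of filing deadlines ran from 27 October 1999 to 16 May 2000, the deadline is extended by 202 days to 23 June 2000.
None of the other events listed affects the running of the period under the stated rules.
Odhiambo filed on 9 August 2000, after the 23 June 2000 deadline, so the action is time-barred.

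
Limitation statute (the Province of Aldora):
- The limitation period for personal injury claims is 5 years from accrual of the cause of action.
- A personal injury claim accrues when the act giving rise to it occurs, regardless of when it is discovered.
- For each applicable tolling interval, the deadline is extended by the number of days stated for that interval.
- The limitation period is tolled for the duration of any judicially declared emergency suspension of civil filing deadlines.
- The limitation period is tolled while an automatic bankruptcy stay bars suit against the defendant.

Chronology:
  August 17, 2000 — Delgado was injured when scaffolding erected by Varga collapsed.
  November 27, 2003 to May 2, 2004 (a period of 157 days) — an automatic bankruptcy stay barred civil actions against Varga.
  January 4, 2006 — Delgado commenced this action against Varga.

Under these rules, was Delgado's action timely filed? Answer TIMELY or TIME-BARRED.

TIMELY

The limitation period began to run on August 17, 2000.
The untolled deadline — 5 years after August 17, 2000 — is August 17, 2005.
Because the automatic bankruptcy stay ran from November 27, 2003 to May 2, 2004, the deadline is extended by 157 days to January 21, 2006.
Filing on January 4, 2006 beat the January 21, 2006 deadline — the action is timely.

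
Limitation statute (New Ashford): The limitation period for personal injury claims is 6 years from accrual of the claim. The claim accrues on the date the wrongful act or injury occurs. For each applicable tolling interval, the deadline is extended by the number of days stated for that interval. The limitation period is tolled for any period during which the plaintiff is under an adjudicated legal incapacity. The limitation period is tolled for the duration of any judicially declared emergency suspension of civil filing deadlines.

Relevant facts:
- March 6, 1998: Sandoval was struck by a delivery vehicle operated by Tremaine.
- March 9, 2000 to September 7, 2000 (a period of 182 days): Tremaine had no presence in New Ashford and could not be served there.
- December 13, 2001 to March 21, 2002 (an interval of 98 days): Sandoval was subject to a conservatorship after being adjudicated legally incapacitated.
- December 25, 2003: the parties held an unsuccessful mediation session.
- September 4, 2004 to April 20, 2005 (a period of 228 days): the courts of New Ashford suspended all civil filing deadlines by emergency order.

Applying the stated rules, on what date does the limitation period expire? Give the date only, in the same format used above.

The claim accrued on March 6, 1998, the date of the act.
6 years from March 6, 1998 is March 6, 2004.
The period was tolled for 98 days by the plaintiff's legal incapacity (December 13, 2001 to March 21, 2002), pushing the deadline to June 12, 2004.
The emergency suspension of filing deadlines from September 4, 2004 to April 20, 2005 began after the period had already run on June 12, 2004, so it has no tolling effect.
No stated provision tolls the period for the defendant's absence, so the interval from March 9, 2000 to September 7, 2000 has no effect on the deadline.
None of the other events listed affects the running of the period under the stated rules.

June 12, 2004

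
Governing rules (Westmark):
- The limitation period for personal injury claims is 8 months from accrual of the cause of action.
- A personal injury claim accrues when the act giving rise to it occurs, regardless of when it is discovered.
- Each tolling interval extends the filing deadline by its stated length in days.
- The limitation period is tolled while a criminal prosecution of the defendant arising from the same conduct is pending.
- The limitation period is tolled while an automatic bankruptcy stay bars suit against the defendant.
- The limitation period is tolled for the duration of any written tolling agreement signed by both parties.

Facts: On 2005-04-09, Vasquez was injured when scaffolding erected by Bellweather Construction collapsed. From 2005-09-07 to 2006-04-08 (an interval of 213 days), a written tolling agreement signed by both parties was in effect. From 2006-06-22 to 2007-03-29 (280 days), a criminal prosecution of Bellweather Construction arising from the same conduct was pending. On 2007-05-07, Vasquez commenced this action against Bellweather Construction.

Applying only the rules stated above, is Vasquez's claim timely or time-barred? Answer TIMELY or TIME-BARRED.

The claim accrued on 2005-04-09, when the wrongful act occurred.
The untolled deadline — 8 months after 2005-04-09 — is 2005-12-09.
The period was tolled for 213 days by the written tolling agreement (2005-09-07 to 2006-04-08), pushing the deadline to 2006-07-10.
The pending criminal prosecution from 2006-06-22 to 2007-03-29 tolled the period for 280 days, extending the deadline to 2007-04-16.
Vasquez filed on 2007-05-07, after the 2007-04-16 deadline, so the action is time-barred.

TIME-BARRED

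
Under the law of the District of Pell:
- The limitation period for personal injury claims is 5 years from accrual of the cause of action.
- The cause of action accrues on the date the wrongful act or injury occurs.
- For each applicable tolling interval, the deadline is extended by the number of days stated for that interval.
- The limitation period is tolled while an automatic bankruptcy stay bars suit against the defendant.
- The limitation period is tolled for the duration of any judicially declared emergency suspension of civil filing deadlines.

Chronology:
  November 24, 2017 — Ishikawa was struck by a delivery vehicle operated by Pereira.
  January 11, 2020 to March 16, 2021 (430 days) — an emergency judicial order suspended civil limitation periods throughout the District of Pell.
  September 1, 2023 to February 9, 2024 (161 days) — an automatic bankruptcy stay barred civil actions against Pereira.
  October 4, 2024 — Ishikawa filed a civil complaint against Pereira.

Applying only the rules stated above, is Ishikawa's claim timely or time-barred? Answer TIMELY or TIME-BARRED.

TIME-BARRED

The cause of action accrued on November 24, 2017, the date of the act.
Adding the 5 years base period to November 24, 2017 gives a deadline of November 24, 2022, before any tolling.
The emergency suspension of filing deadlines from January 11, 2020 to March 16, 2021 tolled the period for 430 days, extending the deadline to January 28, 2024.
The period was tolled for 161 days by the automatic bankruptcy stay (September 1, 2023 to February 9, 2024), pushing the deadline to July 7, 2024.
Ishikawa filed on October 4, 2024, after the July 7, 2024 deadline, so the action is time-barred.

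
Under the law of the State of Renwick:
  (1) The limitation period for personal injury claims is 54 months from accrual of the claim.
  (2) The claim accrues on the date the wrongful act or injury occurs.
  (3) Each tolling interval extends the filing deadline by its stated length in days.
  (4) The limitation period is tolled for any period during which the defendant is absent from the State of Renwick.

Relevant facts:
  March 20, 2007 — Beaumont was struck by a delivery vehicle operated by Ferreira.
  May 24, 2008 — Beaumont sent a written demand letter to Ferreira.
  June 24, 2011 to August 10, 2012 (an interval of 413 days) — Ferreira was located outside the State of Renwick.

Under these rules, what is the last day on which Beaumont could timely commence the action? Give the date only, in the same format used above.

The claim accrued on March 20, 2007, the date of the act.
54 months from March 20, 2007 is September 20, 2011.
Because the defendant's absence from the jurisdiction ran from June 24, 2011 to August 10, 2012, the deadline is extended by 413 days to November 6, 2012.
None of the other events listed affects the running of the period under the stated rules.

November 6, 2012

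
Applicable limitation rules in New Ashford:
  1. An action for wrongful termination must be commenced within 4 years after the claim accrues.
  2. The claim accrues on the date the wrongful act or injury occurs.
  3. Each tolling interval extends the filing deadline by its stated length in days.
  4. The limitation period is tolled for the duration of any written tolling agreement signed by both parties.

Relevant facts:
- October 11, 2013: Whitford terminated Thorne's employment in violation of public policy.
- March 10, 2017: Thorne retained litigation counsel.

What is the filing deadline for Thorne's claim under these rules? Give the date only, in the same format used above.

The claim accrued on October 11, 2013, the date of the act.
4 years from October 11, 2013 is October 11, 2017.
The other events in the timeline have no effect on the limitation period under the stated rules.

October 11, 2017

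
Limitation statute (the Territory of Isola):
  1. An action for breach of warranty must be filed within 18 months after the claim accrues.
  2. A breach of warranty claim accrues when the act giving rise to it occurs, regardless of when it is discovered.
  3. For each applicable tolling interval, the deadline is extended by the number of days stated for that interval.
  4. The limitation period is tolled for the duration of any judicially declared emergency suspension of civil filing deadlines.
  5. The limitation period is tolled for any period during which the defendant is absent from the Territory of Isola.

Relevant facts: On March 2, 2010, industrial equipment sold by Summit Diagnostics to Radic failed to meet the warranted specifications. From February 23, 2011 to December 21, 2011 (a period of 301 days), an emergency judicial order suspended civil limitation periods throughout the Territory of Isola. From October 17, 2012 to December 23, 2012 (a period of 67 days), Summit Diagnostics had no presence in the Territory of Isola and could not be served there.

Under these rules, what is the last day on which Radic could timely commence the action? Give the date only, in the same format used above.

The limitation period began to run on March 2, 2010.
Adding the 18 months base period to March 2, 2010 gives a deadline of September 2, 2011, before any tolling.
The period was tolled for 301 days by the emergency suspension of filing deadlines (February 23, 2011 to December 21, 2011), pushing the deadline to June 29, 2012.
By the time the defendant's absence from the jurisdiction began on October 17, 2012, the limitation period had already expired on June 29, 2012; that interval cannot revive it.

June 29, 2012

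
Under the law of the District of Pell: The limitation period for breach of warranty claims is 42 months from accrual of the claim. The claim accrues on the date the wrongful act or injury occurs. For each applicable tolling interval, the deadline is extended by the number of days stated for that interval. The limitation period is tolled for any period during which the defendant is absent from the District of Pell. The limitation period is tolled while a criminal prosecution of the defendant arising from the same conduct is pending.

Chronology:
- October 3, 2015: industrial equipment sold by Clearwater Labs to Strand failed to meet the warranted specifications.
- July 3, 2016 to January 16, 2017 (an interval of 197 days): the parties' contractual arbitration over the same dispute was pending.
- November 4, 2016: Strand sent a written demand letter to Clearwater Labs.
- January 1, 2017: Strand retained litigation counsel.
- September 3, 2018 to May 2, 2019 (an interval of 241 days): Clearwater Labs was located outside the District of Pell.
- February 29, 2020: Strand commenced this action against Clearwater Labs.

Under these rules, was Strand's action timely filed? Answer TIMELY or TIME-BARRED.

TIME-BARRED

The claim accrued on October 3, 2015, the date of the act.
42 months from October 3, 2015 is April 3, 2019.
Because the defendant's absence from the jurisdiction ran from September 3, 2018 to May 2, 2019, the deadline is extended by 241 days to November 30, 2019.
No stated provision tolls the period for a pending arbitration, so the interval from July 3, 2016 to January 16, 2017 has no effect on the deadline.
The other events in the timeline have no effect on the limitation period under the stated rules.
Filing on February 29, 2020 missed the November 30, 2019 deadline — the action is time-barred.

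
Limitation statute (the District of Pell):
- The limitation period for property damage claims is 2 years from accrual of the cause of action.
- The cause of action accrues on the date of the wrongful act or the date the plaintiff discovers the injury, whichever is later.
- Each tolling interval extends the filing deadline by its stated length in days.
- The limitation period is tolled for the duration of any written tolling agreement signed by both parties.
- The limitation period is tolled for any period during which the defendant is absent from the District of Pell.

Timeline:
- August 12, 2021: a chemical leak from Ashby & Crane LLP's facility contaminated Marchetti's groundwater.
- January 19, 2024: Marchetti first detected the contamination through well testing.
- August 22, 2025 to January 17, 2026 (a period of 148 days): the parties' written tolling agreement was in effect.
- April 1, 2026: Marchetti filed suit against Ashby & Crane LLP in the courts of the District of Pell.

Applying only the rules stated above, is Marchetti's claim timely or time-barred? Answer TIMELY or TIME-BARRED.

TIMELY

The claim accrued on January 19, 2024 — the later of the August 12, 2021 act and the January 19, 2024 discovery.
2 years from January 19, 2024 is January 19, 2026.
The written tolling agreement from August 22, 2025 to January 17, 2026 tolled the period for 148 days, extending the deadline to June 16, 2026.
Filing on April 1, 2026 beat the June 16, 2026 deadline — the action is timely.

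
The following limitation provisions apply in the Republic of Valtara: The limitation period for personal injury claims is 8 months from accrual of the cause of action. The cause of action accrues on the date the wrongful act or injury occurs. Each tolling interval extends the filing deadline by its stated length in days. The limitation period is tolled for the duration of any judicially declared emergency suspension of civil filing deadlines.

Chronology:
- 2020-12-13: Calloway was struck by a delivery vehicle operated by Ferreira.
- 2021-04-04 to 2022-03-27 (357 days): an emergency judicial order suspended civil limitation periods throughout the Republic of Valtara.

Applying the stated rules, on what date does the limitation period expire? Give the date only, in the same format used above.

2022-08-05

The limitation period began to run on 2020-12-13.
The untolled deadline — 8 months after 2020-12-13 — is 2021-08-13.
Because the emergency suspension of filing deadlines ran from 2021-04-04 to 2022-03-27, the deadline is extended by 357 days to 2022-08-05.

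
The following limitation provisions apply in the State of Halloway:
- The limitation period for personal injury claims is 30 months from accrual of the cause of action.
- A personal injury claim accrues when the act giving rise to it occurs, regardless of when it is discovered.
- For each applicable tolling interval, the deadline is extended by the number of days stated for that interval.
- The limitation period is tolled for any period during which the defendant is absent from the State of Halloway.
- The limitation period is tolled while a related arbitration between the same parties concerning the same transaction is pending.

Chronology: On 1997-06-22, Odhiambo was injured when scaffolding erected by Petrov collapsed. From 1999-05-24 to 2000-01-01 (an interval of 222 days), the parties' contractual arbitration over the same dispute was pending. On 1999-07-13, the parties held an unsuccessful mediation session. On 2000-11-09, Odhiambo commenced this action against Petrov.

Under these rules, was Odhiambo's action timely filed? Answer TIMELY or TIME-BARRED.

The limitation period began to run on 1997-06-22.
The untolled deadline — 30 months after 1997-06-22 — is 1999-12-22.
The period was tolled for 222 days by the pending related arbitration (1999-05-24 to 2000-01-01), pushing the deadline to 2000-07-31.
None of the other events listed affects the running of the period under the stated rules.
Odhiambo filed on 2000-11-09, after the 2000-07-31 deadline, so the action is time-barred.

TIME-BARRED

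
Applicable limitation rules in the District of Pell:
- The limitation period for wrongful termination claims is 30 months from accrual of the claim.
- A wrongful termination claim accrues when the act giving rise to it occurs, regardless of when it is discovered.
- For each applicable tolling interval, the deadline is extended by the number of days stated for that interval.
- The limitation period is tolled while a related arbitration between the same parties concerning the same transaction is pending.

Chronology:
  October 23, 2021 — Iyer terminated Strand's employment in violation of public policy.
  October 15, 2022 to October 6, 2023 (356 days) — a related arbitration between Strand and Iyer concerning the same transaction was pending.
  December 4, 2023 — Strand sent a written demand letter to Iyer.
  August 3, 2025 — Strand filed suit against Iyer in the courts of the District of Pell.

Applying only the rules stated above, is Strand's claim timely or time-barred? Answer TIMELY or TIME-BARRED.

The limitation period began to run on October 23, 2021.
30 months from October 23, 2021 is April 23, 2024.
The pending related arbitration from October 15, 2022 to October 6, 2023 tolled the period for 356 days, extending the deadline to April 14, 2025.
The other events in the timeline have no effect on the limitation period under the stated rules.
The August 3, 2025 filing falls after the April 14, 2025 deadline; the claim is time-barred.

TIME-BARRED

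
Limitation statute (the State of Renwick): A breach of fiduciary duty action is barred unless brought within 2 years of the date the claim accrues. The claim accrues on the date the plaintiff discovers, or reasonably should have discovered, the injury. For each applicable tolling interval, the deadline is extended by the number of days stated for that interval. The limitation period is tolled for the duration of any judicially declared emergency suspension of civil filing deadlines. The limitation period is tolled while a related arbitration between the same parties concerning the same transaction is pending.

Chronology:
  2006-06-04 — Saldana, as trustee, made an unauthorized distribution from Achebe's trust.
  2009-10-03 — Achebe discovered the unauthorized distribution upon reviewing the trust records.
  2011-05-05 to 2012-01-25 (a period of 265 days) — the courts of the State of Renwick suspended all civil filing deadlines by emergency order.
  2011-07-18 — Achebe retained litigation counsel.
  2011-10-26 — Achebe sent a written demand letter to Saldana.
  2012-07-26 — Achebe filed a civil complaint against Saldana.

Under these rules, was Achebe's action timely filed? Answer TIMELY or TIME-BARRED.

TIME-BARRED

Accrual is tied to discovery, so the period began on 2009-10-03 rather than on 2006-06-04 when the act occurred.
Adding the 2 years base period to 2009-10-03 gives a deadline of 2011-10-03, before any tolling.
The period was tolled for 265 days by the emergency suspension of filing deadlines (2011-05-05 to 2012-01-25), pushing the deadline to 2012-06-24.
The other events in the timeline have no effect on the limitation period under the stated rules.
Achebe filed on 2012-07-26, after the 2012-06-24 deadline, so the action is time-barred.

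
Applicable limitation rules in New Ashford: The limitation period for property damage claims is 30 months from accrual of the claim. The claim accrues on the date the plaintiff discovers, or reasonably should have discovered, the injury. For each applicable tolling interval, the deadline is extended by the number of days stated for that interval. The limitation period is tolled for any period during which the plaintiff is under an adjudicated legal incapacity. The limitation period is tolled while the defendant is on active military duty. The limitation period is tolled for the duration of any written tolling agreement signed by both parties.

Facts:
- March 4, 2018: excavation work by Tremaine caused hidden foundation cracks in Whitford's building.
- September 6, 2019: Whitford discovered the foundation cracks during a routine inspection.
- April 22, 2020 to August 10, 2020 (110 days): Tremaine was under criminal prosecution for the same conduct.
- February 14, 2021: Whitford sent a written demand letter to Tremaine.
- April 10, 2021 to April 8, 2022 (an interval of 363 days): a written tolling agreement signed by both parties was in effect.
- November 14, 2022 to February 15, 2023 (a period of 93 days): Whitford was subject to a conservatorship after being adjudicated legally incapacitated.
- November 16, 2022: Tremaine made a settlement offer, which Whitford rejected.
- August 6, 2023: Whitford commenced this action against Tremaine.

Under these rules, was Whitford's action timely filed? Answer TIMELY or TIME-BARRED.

Under the discovery rule, the claim accrued on September 6, 2019, when Whitford discovered the injury — not on the March 4, 2018 date of the underlying act.
The untolled deadline — 30 months after September 6, 2019 — is March 6, 2022.
Because the written tolling agreement ran from April 10, 2021 to April 8, 2022, the deadline is extended by 363 days to March 4, 2023.
The plaintiff's legal incapacity from November 14, 2022 to February 15, 2023 tolled the period for 93 days, extending the deadline to June 5, 2023.
The pending criminal prosecution from April 22, 2020 to August 10, 2020 does not toll the period, because no stated rule makes a criminal prosecution a tolling event.
None of the other events listed affects the running of the period under the stated rules.
Whitford filed on August 6, 2023, after the June 5, 2023 deadline, so the action is time-barred.

TIME-BARRED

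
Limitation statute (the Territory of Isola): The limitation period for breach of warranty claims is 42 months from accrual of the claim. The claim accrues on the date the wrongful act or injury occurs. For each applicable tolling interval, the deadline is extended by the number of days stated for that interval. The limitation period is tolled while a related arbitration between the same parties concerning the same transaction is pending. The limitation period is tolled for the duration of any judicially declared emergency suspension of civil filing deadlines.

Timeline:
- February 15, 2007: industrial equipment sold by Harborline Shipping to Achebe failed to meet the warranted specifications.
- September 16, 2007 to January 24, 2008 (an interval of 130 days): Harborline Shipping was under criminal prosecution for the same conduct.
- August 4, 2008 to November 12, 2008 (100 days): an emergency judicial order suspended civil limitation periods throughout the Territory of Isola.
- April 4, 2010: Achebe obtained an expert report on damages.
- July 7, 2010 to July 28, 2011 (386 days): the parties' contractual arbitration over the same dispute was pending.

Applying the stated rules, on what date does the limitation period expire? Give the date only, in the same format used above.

The claim accrued on February 15, 2007, when the wrongful act occurred.
42 months from February 15, 2007 is August 15, 2010.
Because the emergency suspension of filing deadlines ran from August 4, 2008 to November 12, 2008, the deadline is extended by 100 days to November 23, 2010.
The pending related arbitration from July 7, 2010 to July 28, 2011 tolled the period for 386 days, extending the deadline to December 14, 2011.
The pending criminal prosecution from September 16, 2007 to January 24, 2008 does not toll the period, because no stated rule makes a criminal prosecution a tolling event.
The other events in the timeline have no effect on the limitation period under the stated rules.

December 14, 2011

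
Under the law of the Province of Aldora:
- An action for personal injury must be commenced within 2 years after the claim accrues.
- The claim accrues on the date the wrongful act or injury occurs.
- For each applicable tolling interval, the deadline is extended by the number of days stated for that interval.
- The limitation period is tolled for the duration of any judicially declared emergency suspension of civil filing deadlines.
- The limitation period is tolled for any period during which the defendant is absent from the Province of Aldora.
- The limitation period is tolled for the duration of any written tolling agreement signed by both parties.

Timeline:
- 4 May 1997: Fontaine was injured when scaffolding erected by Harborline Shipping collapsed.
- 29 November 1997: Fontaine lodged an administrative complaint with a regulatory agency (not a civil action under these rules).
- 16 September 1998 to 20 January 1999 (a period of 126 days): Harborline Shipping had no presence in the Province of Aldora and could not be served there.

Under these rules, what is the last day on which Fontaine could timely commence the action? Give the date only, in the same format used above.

7 September 1999

The claim accrued on 4 May 1997, when the wrongful act occurred.
2 years from 4 May 1997 is 4 May 1999.
The defendant's absence from the jurisdiction from 16 September 1998 to 20 January 1999 tolled the period for 126 days, extending the deadline to 7 September 1999.
None of the other events listed affects the running of the period under the stated rules.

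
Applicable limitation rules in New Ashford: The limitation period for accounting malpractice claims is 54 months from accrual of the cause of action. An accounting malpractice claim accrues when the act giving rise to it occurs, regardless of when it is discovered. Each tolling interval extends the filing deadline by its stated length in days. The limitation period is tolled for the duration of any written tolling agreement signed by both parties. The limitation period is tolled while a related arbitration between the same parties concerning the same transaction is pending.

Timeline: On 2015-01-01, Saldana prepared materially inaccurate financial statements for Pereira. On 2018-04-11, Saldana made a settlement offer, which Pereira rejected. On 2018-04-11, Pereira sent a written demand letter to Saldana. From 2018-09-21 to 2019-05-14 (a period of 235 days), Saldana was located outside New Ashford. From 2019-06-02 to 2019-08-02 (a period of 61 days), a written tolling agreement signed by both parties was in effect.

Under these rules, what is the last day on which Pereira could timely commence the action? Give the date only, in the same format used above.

The limitation period began to run on 2015-01-01.
The untolled deadline — 54 months after 2015-01-01 — is 2019-07-01.
Because the written tolling agreement ran from 2019-06-02 to 2019-08-02, the deadline is extended by 61 days to 2019-08-31.
No stated provision tolls the period for the defendant's absence, so the interval from 2018-09-21 to 2019-05-14 has no effect on the deadline.
Nothing else in the chronology tolls or restarts the period.

2019-08-31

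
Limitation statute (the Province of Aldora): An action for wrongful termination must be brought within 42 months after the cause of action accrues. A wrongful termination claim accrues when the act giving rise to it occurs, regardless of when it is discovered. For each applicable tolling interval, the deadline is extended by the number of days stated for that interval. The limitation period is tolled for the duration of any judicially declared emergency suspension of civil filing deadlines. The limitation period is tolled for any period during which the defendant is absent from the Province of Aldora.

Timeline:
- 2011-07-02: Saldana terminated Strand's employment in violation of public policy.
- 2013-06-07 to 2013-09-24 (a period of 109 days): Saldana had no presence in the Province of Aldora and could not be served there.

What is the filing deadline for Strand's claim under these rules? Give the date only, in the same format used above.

The claim accrued on 2011-07-02, when the wrongful act occurred.
42 months from 2011-07-02 is 2015-01-02.
The period was tolled for 109 days by the defendant's absence from the jurisdiction (2013-06-07 to 2013-09-24), pushing the deadline to 2015-04-21.

2015-04-21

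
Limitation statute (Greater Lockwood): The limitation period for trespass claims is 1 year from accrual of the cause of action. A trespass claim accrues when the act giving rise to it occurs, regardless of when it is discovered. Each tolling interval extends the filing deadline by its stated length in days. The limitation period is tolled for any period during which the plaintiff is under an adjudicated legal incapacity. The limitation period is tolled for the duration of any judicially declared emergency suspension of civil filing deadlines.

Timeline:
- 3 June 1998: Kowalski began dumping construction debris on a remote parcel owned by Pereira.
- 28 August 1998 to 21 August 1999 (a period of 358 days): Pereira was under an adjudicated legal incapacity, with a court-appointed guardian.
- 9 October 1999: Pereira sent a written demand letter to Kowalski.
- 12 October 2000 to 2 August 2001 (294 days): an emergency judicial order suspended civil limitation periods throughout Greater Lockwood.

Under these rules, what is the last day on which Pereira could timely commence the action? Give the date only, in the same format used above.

The limitation period began to run on 3 June 1998.
1 year from 3 June 1998 is 3 June 1999.
Because the plaintiff's legal incapacity ran from 28 August 1998 to 21 August 1999, the deadline is extended by 358 days to 26 May 2000.
The emergency suspension of filing deadlines starting 12 October 2000 came too late — the period had run on 26 May 2000 — and so does not extend the deadline.
None of the other events listed affects the running of the period under the stated rules.

26 May 2000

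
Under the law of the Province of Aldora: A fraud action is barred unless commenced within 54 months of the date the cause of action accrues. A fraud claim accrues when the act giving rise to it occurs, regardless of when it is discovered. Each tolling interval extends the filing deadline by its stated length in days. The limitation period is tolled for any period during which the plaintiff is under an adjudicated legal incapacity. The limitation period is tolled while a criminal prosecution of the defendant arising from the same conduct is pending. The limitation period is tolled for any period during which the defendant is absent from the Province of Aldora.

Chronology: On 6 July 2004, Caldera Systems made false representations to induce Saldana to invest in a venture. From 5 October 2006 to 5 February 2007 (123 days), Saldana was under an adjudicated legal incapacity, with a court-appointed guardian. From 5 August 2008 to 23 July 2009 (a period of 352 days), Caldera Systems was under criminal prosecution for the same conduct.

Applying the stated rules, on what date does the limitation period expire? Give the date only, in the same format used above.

26 April 2010

The limitation period began to run on 6 July 2004.
The untolled deadline — 54 months after 6 July 2004 — is 6 January 2009.
The period was tolled for 123 days by the plaintiff's legal incapacity (5 October 2006 to 5 February 2007), pushing the deadline to 9 May 2009.
The period was tolled for 352 days by the pending criminal prosecution (5 August 2008 to 23 July 2009), pushing the deadline to 26 April 2010.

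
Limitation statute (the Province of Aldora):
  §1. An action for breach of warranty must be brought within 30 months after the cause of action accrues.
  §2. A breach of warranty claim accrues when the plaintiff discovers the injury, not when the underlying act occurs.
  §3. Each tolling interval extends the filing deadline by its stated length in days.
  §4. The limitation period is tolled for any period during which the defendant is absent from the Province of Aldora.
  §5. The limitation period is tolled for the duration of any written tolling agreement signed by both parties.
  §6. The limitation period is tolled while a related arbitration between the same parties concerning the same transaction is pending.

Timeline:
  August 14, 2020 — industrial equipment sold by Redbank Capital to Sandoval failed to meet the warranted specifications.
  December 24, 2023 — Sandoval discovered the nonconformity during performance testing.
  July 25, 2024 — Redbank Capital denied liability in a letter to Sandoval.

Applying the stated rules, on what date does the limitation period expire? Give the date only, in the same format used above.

June 24, 2026

Under the discovery rule, the claim accrued on December 24, 2023, when Sandoval discovered the injury — not on the August 14, 2020 date of the underlying act.
30 months from December 24, 2023 is June 24, 2026.
The other events in the timeline have no effect on the limitation period under the stated rules.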